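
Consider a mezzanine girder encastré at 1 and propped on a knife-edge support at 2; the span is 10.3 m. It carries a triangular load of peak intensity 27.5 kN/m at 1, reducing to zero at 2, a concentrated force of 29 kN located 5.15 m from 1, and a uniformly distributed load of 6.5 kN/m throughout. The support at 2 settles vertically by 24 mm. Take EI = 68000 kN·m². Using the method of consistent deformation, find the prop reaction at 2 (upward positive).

Choose R_2 as the redundant. The primary structure is the cantilever fixed at 1.
Free-end deflection of the primary structure under the applied loading (downward +):
  triangular load, peak 27.5 at the fixed end: w₀L⁴/(30EI) = 10317/EI
  point load 29 at a = 5.15: Pa²(3L − a)/(6EI) = 3301/EI
  UDL 6.5: wL⁴/(8EI) = 9145/EI
  δ_0 = 22763/EI
Flexibility coefficient — unit upward force at 2: δ_{22} = L³/(3EI) = 364.2/EI.
With EI = 68000 kN·m²: δ_0 = 0.33475 m and δ_{22} = 0.005357 m/kN.
Compatibility — the beam at 2 must follow the support down by 0.024 m: δ_0 − R_2·δ_{22} = 0.024, so R_2 = (0.33475 − 0.024)/0.005357 = 58.01 kN.

R_2 = 58.01 kN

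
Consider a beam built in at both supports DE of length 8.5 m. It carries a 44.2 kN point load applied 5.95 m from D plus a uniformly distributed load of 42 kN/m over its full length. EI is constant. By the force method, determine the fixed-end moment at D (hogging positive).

M_D = 276.5 kN·m

Take the two fixed-end moments M_D, M_E as redundants; the released structure is the simple span DE.
Simple-span end rotations at D and E under the given loads:
  at D: point load 44.2 at a = 5.95: Pab(L + b)/(6LEI) = 145.3/EI
  at E: point load 44.2 at a = 5.95: Pab(L + a)/(6LEI) = 190/EI
  at D: UDL 42: wL³/(24EI) = 1075/EI
  at E: UDL 42: wL³/(24EI) = 1075/EI
  θ_D0 = 1220/EI,  θ_E0 = 1265/EI
Flexibility coefficients: a unit moment at one end gives L/(3EI) there and L/(6EI) at the far end, so f₁₁ = f₂₂ = 2.833/EI and f₁₂ = f₂₁ = 1.417/EI.
Compatibility — zero rotation at each built-in end:
  2.833 M_D + 1.417 M_E = 1220
  1.417 M_D + 2.833 M_E = 1265
Solving the pair gives M_D = 276.5 kN·m and M_E = 308.1 kN·m (hogging).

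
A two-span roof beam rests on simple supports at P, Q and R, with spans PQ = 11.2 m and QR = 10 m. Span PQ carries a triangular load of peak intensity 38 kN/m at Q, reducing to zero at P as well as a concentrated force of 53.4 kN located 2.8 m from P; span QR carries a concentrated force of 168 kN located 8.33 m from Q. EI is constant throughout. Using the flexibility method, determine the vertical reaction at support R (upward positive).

Release continuity at Q by inserting a hinge; the redundant is the internal moment M_Q. The primary structure is two simply-supported spans PQ and QR.
End slopes at the hinge Q, treating each span as simply supported:
  span PQ: triangular load, peak 38: w₀L³/(45EI) = 1186/EI
  span PQ: point load 53.4 at a = 2.8: Pab(L + a)/(6LEI) = 261.7/EI
  span QR: point load 168 at a = 8.33: Pab(L + b)/(6LEI) = 454.6/EI
  relative rotation θ_0 = (1448 + 454.6)/EI = 1903/EI
A unit hogging moment at Q produces rotation L₁/(3EI) + L₂/(3EI) = 7.067/EI.
Slope continuity at Q: θ_0 = M_Q·7.067/EI, so M_Q = 1903/7.067 = 269.2 kN·m (hogging).
Span QR, ΣM about R: R_Q^{QR}·10 = 280.6 + 269.2, so R_Q^{QR} = 54.98 kN and R_R = 168 − 54.98 = 113 kN.

R_R = 113 kN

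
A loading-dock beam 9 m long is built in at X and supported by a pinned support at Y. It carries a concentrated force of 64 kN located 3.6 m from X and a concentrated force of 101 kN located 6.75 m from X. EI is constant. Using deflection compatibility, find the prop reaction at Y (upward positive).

R_Y = 77.23 kN

Remove the prop at Y; the released (primary) structure is a cantilever built in at X.
Downward deflection at the released point Y due to the loads:
  point load 64 at a = 3.6: Pa²(3L − a)/(6EI) = 3235/EI
  point load 101 at a = 6.75: Pa²(3L − a)/(6EI) = 15531/EI
  δ_0 = 18766/EI
Flexibility coefficient — unit upward force at Y: δ_{YY} = L³/(3EI) = 243/EI.
Compatibility at Y: δ_0 − R_Y·δ_{YY} = 0, so R_Y = 18766/243 = 77.23 kN.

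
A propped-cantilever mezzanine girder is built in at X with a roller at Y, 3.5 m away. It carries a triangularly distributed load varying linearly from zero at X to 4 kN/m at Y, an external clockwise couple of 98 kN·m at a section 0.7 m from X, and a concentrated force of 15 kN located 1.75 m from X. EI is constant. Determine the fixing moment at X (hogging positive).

M_X = 57.78 kN·m

Remove the prop at Y; the released (primary) structure is a cantilever built in at X.
Deflection at Y on the released cantilever, summing each load's contribution:
  triangular load, peak 4 at the free end: 11w₀L⁴/(120EI) = 55.02/EI
  clockwise couple 98 at a = 0.7: M₀a(2L − a)/(2EI) = 216.1/EI
  point load 15 at a = 1.75: Pa²(3L − a)/(6EI) = 66.99/EI
  δ_0 = 338.1/EI
Flexibility coefficient — unit upward force at Y: δ_{YY} = L³/(3EI) = 14.29/EI.
The prop prevents deflection at Y: R_Y = δ_0/δ_{YY} = 338.1/14.29 = 23.66 kN.
Moment equilibrium about X: M_X = Σ(load moments about X) − R_Y·L = 140.6 − 23.66×3.5 = 57.78 kN·m.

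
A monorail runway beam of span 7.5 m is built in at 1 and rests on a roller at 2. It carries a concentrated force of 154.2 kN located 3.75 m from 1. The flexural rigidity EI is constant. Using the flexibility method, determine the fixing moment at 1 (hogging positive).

M_1 = 216.8 kN·m

Take the reaction at 2 as the redundant and release it; the primary structure is a cantilever fixed at 1.
Primary-structure tip deflection at 2 by superposition:
  point load 154.2 at a = 3.75: Pa²(3L − a)/(6EI) = 6776/EI
Tip deflection under a unit load at 2: L³/(3EI) = 140.6/EI.
The prop prevents deflection at 2: R_2 = δ_0/δ_{22} = 6776/140.6 = 48.19 kN.
Moment equilibrium about 1: M_1 = Σ(load moments about 1) − R_2·L = 578.2 − 48.19×7.5 = 216.8 kN·m.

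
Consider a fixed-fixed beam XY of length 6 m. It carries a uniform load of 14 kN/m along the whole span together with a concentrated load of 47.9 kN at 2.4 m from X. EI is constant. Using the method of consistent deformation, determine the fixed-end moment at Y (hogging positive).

Take the two fixed-end moments M_X, M_Y as redundants; the released structure is the simple span XY.
On the primary (simply-supported) span, the end slopes from the loading are:
  at X: UDL 14: wL³/(24EI) = 126/EI
  at Y: UDL 14: wL³/(24EI) = 126/EI
  at X: point load 47.9 at a = 2.4: Pab(L + b)/(6LEI) = 110.4/EI
  at Y: point load 47.9 at a = 2.4: Pab(L + a)/(6LEI) = 96.57/EI
  θ_X0 = 236.4/EI,  θ_Y0 = 222.6/EI
Flexibility coefficients: a unit moment at one end gives L/(3EI) there and L/(6EI) at the far end, so f₁₁ = f₂₂ = 2/EI and f₁₂ = f₂₁ = 1/EI.
Compatibility — zero rotation at each built-in end:
  2 M_X + 1 M_Y = 236.4
  1 M_X + 2 M_Y = 222.6
Solving the pair gives M_X = 83.39 kN·m and M_Y = 69.59 kN·m (hogging).

M_Y = 69.59 kN·m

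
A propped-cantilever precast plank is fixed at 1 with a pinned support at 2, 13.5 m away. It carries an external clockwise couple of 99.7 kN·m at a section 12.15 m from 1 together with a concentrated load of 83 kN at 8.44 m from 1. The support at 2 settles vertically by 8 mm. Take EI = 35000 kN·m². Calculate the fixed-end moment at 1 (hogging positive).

Take the reaction at 2 as the redundant and release it; the primary structure is a cantilever fixed at 1.
Primary-structure tip deflection at 2 by superposition:
  clockwise couple 99.7 at a = 12.15: M₀a(2L − a)/(2EI) = 8994/EI
  point load 83 at a = 8.44: Pa²(3L − a)/(6EI) = 31592/EI
  δ_0 = 40586/EI
Tip deflection under a unit load at 2: L³/(3EI) = 820.1/EI.
With EI = 35000 kN·m²: δ_0 = 1.1596 m and δ_{22} = 0.023432 m/kN.
Compatibility — the beam at 2 must follow the support down by 0.008 m: δ_0 − R_2·δ_{22} = 0.008, so R_2 = (1.1596 − 0.008)/0.023432 = 49.15 kN.
Moment equilibrium about 1: M_1 = Σ(load moments about 1) − R_2·L = 800.2 − 49.15×13.5 = 136.7 kN·m.

M_1 = 136.7 kN·m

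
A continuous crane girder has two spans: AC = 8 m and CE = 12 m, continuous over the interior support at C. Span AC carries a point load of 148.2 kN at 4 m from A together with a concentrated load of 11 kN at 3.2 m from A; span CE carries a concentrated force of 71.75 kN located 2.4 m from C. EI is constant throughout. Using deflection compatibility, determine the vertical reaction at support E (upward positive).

Release continuity at C by inserting a hinge; the redundant is the internal moment M_C. The primary structure is two simply-supported spans AC and CE.
Rotations at C on the released spans (each span's end-slope, ×1/EI):
  span AC: point load 148.2 at a = 4: Pab(L + a)/(6LEI) = 592.8/EI
  span AC: point load 11 at a = 3.2: Pab(L + a)/(6LEI) = 39.42/EI
  span CE: point load 71.75 at a = 2.4: Pab(L + b)/(6LEI) = 495.9/EI
  relative rotation θ_0 = (632.2 + 495.9)/EI = 1128/EI
A unit hogging moment at C produces rotation L₁/(3EI) + L₂/(3EI) = 6.667/EI.
Compatibility: M_C·(L₁+L₂)/(3EI) = θ_0, giving M_C = 169.2 kN·m (hogging).
Span CE, ΣM about E: R_C^{CE}·12 = 688.8 + 169.2, so R_C^{CE} = 71.5 kN and R_E = 71.75 − 71.5 = 0.248 kN.

R_E = 0.248 kN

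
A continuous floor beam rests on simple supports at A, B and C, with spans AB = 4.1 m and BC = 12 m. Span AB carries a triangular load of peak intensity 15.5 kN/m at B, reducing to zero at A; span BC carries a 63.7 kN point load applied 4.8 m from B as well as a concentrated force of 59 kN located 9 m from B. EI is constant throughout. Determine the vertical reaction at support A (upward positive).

R_A = -32.25 kN

Take M_B as the redundant. Released structure: two simple spans AB and BC with a hinge at B.
End slopes at the hinge B, treating each span as simply supported:
  span AB: triangular load, peak 15.5: w₀L³/(45EI) = 23.74/EI
  span BC: point load 63.7 at a = 4.8: Pab(L + b)/(6LEI) = 587.1/EI
  span BC: point load 59 at a = 9: Pab(L + b)/(6LEI) = 331.9/EI
  relative rotation θ_0 = (23.74 + 918.9)/EI = 942.7/EI
A unit hogging moment at B produces rotation L₁/(3EI) + L₂/(3EI) = 5.367/EI.
Slope continuity at B: θ_0 = M_B·5.367/EI, so M_B = 942.7/5.367 = 175.7 kN·m (hogging).
Span AB, ΣM about A with M_B applied at B: R_B^{AB}·4.1 = 86.85 + 175.7, so R_B^{AB} = 64.03 kN and R_A = 31.77 − 64.03 = -32.25 kN.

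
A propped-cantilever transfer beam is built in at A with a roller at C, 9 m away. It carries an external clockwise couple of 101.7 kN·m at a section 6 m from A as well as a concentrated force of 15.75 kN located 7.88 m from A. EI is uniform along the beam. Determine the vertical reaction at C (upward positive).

R_C = 27.89 kN

Remove the prop at C; the released (primary) structure is a cantilever built in at A.
Primary-structure tip deflection at C by superposition:
  clockwise couple 101.7 at a = 6: M₀a(2L − a)/(2EI) = 3661/EI
  point load 15.75 at a = 7.88: Pa²(3L − a)/(6EI) = 3117/EI
  δ_0 = 6778/EI
Tip deflection under a unit load at C: L³/(3EI) = 243/EI.
The prop prevents deflection at C: R_C = δ_0/δ_{CC} = 6778/243 = 27.89 kN.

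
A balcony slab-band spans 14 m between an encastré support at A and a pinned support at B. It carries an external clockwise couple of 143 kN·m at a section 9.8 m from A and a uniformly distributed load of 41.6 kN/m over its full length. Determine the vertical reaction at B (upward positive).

Release the roller at B. Primary structure: cantilever fixed at A.
Deflection at B on the released cantilever, summing each load's contribution:
  clockwise couple 143 at a = 9.8: M₀a(2L − a)/(2EI) = 12753/EI
  UDL 41.6: wL⁴/(8EI) = 199763/EI
  δ_0 = 212516/EI
Tip deflection under a unit load at B: L³/(3EI) = 914.7/EI.
The prop prevents deflection at B: R_B = δ_0/δ_{BB} = 212516/914.7 = 232.3 kN.

R_B = 232.3 kN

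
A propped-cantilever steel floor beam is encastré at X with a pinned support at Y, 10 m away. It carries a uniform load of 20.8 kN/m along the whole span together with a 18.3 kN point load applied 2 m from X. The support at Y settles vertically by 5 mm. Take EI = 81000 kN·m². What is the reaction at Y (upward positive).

R_Y = 77.81 kN

Remove the prop at Y; the released (primary) structure is a cantilever built in at X.
Free-end deflection of the primary structure under the applied loading (downward +):
  UDL 20.8: wL⁴/(8EI) = 26000/EI
  point load 18.3 at a = 2: Pa²(3L − a)/(6EI) = 341.6/EI
  δ_0 = 26342/EI
Tip deflection under a unit load at Y: L³/(3EI) = 333.3/EI.
With EI = 81000 kN·m²: δ_0 = 0.3252 m and δ_{YY} = 0.004115 m/kN.
Compatibility — the beam at Y must follow the support down by 0.005 m: δ_0 − R_Y·δ_{YY} = 0.005, so R_Y = (0.3252 − 0.005)/0.004115 = 77.81 kN.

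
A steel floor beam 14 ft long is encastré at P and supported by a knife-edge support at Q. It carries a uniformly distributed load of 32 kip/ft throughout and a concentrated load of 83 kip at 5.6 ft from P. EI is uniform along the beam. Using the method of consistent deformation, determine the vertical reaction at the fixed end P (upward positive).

Release the roller at Q. Primary structure: cantilever fixed at P.
Deflection at Q on the released cantilever, summing each load's contribution:
  UDL 32: wL⁴/(8EI) = 153664/EI
  point load 83 at a = 5.6: Pa²(3L − a)/(6EI) = 15791/EI
  δ_0 = 169455/EI
Tip deflection under a unit load at Q: L³/(3EI) = 914.7/EI.
Compatibility at Q: δ_0 − R_Q·δ_{QQ} = 0, so R_Q = 169455/914.7 = 185.3 kip.
Vertical equilibrium: R_P = ΣP − R_Q = 531 − 185.3 = 345.7 kip.

R_P = 345.7 kip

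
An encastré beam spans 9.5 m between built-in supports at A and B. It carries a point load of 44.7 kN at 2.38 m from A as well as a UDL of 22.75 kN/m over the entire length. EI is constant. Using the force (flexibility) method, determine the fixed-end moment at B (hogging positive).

Release both end moments; the primary structure is a simply-supported span AB with redundants M_A and M_B.
On the primary (simply-supported) span, the end slopes from the loading are:
  at A: point load 44.7 at a = 2.38: Pab(L + b)/(6LEI) = 220.9/EI
  at B: point load 44.7 at a = 2.38: Pab(L + a)/(6LEI) = 157.9/EI
  at A: UDL 22.75: wL³/(24EI) = 812.7/EI
  at B: UDL 22.75: wL³/(24EI) = 812.7/EI
  θ_A0 = 1034/EI,  θ_B0 = 970.6/EI
Flexibility coefficients: a unit moment at one end gives L/(3EI) there and L/(6EI) at the far end, so f₁₁ = f₂₂ = 3.167/EI and f₁₂ = f₂₁ = 1.583/EI.
Compatibility — zero rotation at each built-in end:
  3.167 M_A + 1.583 M_B = 1034
  1.583 M_A + 3.167 M_B = 970.6
Solving the pair gives M_A = 230.9 kN·m and M_B = 191.1 kN·m (hogging).

M_B = 191.1 kN·m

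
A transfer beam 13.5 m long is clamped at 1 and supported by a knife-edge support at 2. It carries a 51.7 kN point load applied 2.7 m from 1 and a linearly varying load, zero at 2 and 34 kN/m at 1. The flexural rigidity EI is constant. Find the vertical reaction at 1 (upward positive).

R_1 = 232.4 kN

Choose R_2 as the redundant. The primary structure is the cantilever fixed at 1.
Deflection at 2 on the released cantilever, summing each load's contribution:
  point load 51.7 at a = 2.7: Pa²(3L − a)/(6EI) = 2374/EI
  triangular load, peak 34 at the fixed end: w₀L⁴/(30EI) = 37644/EI
  δ_0 = 40018/EI
Flexibility coefficient — unit upward force at 2: δ_{22} = L³/(3EI) = 820.1/EI.
The prop prevents deflection at 2: R_2 = δ_0/δ_{22} = 40018/820.1 = 48.8 kN.
Vertical equilibrium: R_1 = ΣP − R_2 = 281.2 − 48.8 = 232.4 kN.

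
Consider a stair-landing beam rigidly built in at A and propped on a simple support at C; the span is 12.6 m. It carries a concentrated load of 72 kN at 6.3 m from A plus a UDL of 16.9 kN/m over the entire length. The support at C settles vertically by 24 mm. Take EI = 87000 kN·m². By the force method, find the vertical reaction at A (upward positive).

Remove the prop at C; the released (primary) structure is a cantilever built in at A.
Downward deflection at the released point C due to the loads:
  point load 72 at a = 6.3: Pa²(3L − a)/(6EI) = 15003/EI
  UDL 16.9: wL⁴/(8EI) = 53245/EI
  δ_0 = 68248/EI
Tip deflection under a unit load at C: L³/(3EI) = 666.8/EI.
With EI = 87000 kN·m²: δ_0 = 0.78446 m and δ_{CC} = 0.007664 m/kN.
Compatibility — the beam at C must follow the support down by 0.024 m: δ_0 − R_C·δ_{CC} = 0.024, so R_C = (0.78446 − 0.024)/0.007664 = 99.22 kN.
Vertical equilibrium: R_A = ΣP − R_C = 284.9 − 99.22 = 185.7 kN.

R_A = 185.7 kN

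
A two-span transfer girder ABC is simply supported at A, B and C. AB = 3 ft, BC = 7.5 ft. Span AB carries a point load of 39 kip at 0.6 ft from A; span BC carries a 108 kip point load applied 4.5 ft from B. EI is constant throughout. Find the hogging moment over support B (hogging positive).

M_B = 100.4 kip·ft

Take M_B as the redundant. Released structure: two simple spans AB and BC with a hinge at B.
Discontinuity in slope at B on the released structure — sum the simple-span end rotations:
  span AB: point load 39 at a = 0.6: Pab(L + a)/(6LEI) = 11.23/EI
  span BC: point load 108 at a = 4.5: Pab(L + b)/(6LEI) = 340.2/EI
  relative rotation θ_0 = (11.23 + 340.2)/EI = 351.4/EI
A unit hogging moment at B produces rotation L₁/(3EI) + L₂/(3EI) = 3.5/EI.
Slope continuity at B: θ_0 = M_B·3.5/EI, so M_B = 351.4/3.5 = 100.4 kip·ft (hogging).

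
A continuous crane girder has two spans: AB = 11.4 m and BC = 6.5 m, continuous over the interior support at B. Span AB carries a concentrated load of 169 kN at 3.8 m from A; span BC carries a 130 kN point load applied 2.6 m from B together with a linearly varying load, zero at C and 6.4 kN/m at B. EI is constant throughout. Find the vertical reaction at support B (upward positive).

R_B = 207.9 kN

Release continuity at B by inserting a hinge; the redundant is the internal moment M_B. The primary structure is two simply-supported spans AB and BC.
End slopes at the hinge B, treating each span as simply supported:
  span AB: point load 169 at a = 3.8: Pab(L + a)/(6LEI) = 1085/EI
  span BC: point load 130 at a = 2.6: Pab(L + b)/(6LEI) = 351.5/EI
  span BC: triangular load, peak 6.4: w₀L³/(45EI) = 39.06/EI
  relative rotation θ_0 = (1085 + 390.6)/EI = 1475/EI
A unit hogging moment at B produces rotation L₁/(3EI) + L₂/(3EI) = 5.967/EI.
Compatibility: M_B·(L₁+L₂)/(3EI) = θ_0, giving M_B = 247.2 kN·m (hogging).
Span AB, ΣM about A with M_B applied at B: R_B^{AB}·11.4 = 642.2 + 247.2, so R_B^{AB} = 78.02 kN and R_A = 169 − 78.02 = 90.98 kN.
Span BC, ΣM about C: R_B^{BC}·6.5 = 597.1 + 247.2, so R_B^{BC} = 129.9 kN and R_C = 150.8 − 129.9 = 20.9 kN.
R_B = 78.02 + 129.9 = 207.9 kN.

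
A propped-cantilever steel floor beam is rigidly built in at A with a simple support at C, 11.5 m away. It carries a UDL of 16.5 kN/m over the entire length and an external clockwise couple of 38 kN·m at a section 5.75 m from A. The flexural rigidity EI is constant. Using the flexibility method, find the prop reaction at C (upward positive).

Take the reaction at C as the redundant and release it; the primary structure is a cantilever fixed at A.
Downward deflection at the released point C due to the loads:
  UDL 16.5: wL⁴/(8EI) = 36073/EI
  clockwise couple 38 at a = 5.75: M₀a(2L − a)/(2EI) = 1885/EI
  δ_0 = 37958/EI
Tip deflection under a unit load at C: L³/(3EI) = 507/EI.
The prop prevents deflection at C: R_C = δ_0/δ_{CC} = 37958/507 = 74.87 kN.

R_C = 74.87 kN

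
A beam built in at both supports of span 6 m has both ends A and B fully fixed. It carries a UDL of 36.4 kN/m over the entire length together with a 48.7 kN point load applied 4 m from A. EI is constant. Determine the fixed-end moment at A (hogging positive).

M_A = 130.8 kN·m

Take the two fixed-end moments M_A, M_B as redundants; the released structure is the simple span AB.
On the primary (simply-supported) span, the end slopes from the loading are:
  at A: UDL 36.4: wL³/(24EI) = 327.6/EI
  at B: UDL 36.4: wL³/(24EI) = 327.6/EI
  at A: point load 48.7 at a = 4: Pab(L + b)/(6LEI) = 86.58/EI
  at B: point load 48.7 at a = 4: Pab(L + a)/(6LEI) = 108.2/EI
  θ_A0 = 414.2/EI,  θ_B0 = 435.8/EI
Flexibility coefficients: a unit moment at one end gives L/(3EI) there and L/(6EI) at the far end, so f₁₁ = f₂₂ = 2/EI and f₁₂ = f₂₁ = 1/EI.
Compatibility — zero rotation at each built-in end:
  2 M_A + 1 M_B = 414.2
  1 M_A + 2 M_B = 435.8
Solving the pair gives M_A = 130.8 kN·m and M_B = 152.5 kN·m (hogging).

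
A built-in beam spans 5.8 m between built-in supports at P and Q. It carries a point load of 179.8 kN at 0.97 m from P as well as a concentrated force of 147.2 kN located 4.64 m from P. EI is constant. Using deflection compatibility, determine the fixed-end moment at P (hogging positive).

M_P = 148.3 kN·m

Release both end moments; the primary structure is a simply-supported span PQ with redundants M_P and M_Q.
Simple-span end rotations at P and Q under the given loads:
  at P: point load 179.8 at a = 0.97: Pab(L + b)/(6LEI) = 257.3/EI
  at Q: point load 179.8 at a = 0.97: Pab(L + a)/(6LEI) = 163.9/EI
  at P: point load 147.2 at a = 4.64: Pab(L + b)/(6LEI) = 158.5/EI
  at Q: point load 147.2 at a = 4.64: Pab(L + a)/(6LEI) = 237.7/EI
  θ_P0 = 415.8/EI,  θ_Q0 = 401.6/EI
Flexibility coefficients: a unit moment at one end gives L/(3EI) there and L/(6EI) at the far end, so f₁₁ = f₂₂ = 1.933/EI and f₁₂ = f₂₁ = 0.9667/EI.
Compatibility — zero rotation at each built-in end:
  1.933 M_P + 0.9667 M_Q = 415.8
  0.9667 M_P + 1.933 M_Q = 401.6
Solving the pair gives M_P = 148.3 kN·m and M_Q = 133.6 kN·m (hogging).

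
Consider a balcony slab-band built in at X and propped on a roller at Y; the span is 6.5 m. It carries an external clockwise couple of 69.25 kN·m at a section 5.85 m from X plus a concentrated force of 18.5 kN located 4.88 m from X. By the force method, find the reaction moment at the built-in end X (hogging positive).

Choose R_Y as the redundant. The primary structure is the cantilever fixed at X.
Downward deflection at the released point Y due to the loads:
  clockwise couple 69.25 at a = 5.85: M₀a(2L − a)/(2EI) = 1448/EI
  point load 18.5 at a = 4.88: Pa²(3L − a)/(6EI) = 1074/EI
  δ_0 = 2522/EI
Tip deflection under a unit load at Y: L³/(3EI) = 91.54/EI.
Compatibility at Y: δ_0 − R_Y·δ_{YY} = 0, so R_Y = 2522/91.54 = 27.55 kN.
Moment equilibrium about X: M_X = Σ(load moments about X) − R_Y·L = 159.5 − 27.55×6.5 = -19.53 kN·m.

M_X = -19.53 kN·m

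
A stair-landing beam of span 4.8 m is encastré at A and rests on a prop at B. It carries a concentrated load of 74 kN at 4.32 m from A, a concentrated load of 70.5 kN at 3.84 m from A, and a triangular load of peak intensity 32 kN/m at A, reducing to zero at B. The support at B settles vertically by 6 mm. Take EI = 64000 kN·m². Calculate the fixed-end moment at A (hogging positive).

Choose R_B as the redundant. The primary structure is the cantilever fixed at A.
Deflection at B on the released cantilever, summing each load's contribution:
  point load 74 at a = 4.32: Pa²(3L − a)/(6EI) = 2320/EI
  point load 70.5 at a = 3.84: Pa²(3L − a)/(6EI) = 1830/EI
  triangular load, peak 32 at the fixed end: w₀L⁴/(30EI) = 566.2/EI
  δ_0 = 4716/EI
Tip deflection under a unit load at B: L³/(3EI) = 36.86/EI.
With EI = 64000 kN·m²: δ_0 = 0.073687 m and δ_{BB} = 0.000576 m/kN.
Compatibility — the beam at B must follow the support down by 0.006 m: δ_0 − R_B·δ_{BB} = 0.006, so R_B = (0.073687 − 0.006)/0.000576 = 117.5 kN.
Moment equilibrium about A: M_A = Σ(load moments about A) − R_B·L = 713.3 − 117.5×4.8 = 149.2 kN·m.

M_A = 149.2 kN·m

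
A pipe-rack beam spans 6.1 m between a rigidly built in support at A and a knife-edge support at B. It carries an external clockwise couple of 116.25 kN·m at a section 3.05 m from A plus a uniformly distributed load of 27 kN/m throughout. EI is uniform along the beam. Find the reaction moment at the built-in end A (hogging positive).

M_A = 111.1 kN·m

Remove the prop at B; the released (primary) structure is a cantilever built in at A.
Deflection at B on the released cantilever, summing each load's contribution:
  clockwise couple 116.25 at a = 3.05: M₀a(2L − a)/(2EI) = 1622/EI
  UDL 27: wL⁴/(8EI) = 4673/EI
  δ_0 = 6295/EI
Flexibility coefficient — unit upward force at B: δ_{BB} = L³/(3EI) = 75.66/EI.
The prop prevents deflection at B: R_B = δ_0/δ_{BB} = 6295/75.66 = 83.2 kN.
Moment equilibrium about A: M_A = Σ(load moments about A) − R_B·L = 618.6 − 83.2×6.1 = 111.1 kN·m.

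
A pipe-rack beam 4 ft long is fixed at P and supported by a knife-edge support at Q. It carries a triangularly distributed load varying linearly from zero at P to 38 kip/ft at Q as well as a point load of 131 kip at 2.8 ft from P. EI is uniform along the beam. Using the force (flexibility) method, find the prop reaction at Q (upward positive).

Release the roller at Q. Primary structure: cantilever fixed at P.
Primary-structure tip deflection at Q by superposition:
  triangular load, peak 38 at the free end: 11w₀L⁴/(120EI) = 891.7/EI
  point load 131 at a = 2.8: Pa²(3L − a)/(6EI) = 1575/EI
  δ_0 = 2467/EI
Flexibility coefficient — unit upward force at Q: δ_{QQ} = L³/(3EI) = 21.33/EI.
Compatibility at Q: δ_0 − R_Q·δ_{QQ} = 0, so R_Q = 2467/21.33 = 115.6 kip.

R_Q = 115.6 kip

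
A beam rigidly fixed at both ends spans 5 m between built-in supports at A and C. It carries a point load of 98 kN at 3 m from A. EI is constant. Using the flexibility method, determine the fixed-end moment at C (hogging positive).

M_C = 70.56 kN·m

Take the two fixed-end moments M_A, M_C as redundants; the released structure is the simple span AC.
End rotations of the released simple span under the applied load (×1/EI):
  at A: point load 98 at a = 3: Pab(L + b)/(6LEI) = 137.2/EI
  at C: point load 98 at a = 3: Pab(L + a)/(6LEI) = 156.8/EI
  θ_A0 = 137.2/EI,  θ_C0 = 156.8/EI
Flexibility coefficients: a unit moment at one end gives L/(3EI) there and L/(6EI) at the far end, so f₁₁ = f₂₂ = 1.667/EI and f₁₂ = f₂₁ = 0.8333/EI.
Compatibility — zero rotation at each built-in end:
  1.667 M_A + 0.8333 M_C = 137.2
  0.8333 M_A + 1.667 M_C = 156.8
Solving the pair gives M_A = 47.04 kN·m and M_C = 70.56 kN·m (hogging).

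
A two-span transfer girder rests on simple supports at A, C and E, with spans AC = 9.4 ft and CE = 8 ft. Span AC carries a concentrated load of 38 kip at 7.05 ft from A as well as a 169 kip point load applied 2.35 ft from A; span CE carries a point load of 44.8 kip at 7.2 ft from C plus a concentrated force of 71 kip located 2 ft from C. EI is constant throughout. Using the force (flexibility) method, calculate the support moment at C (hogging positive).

M_C = 183.2 kip·ft

Insert a hinge at C; M_C is the redundant, and each span becomes simply supported.
Rotations at C on the released spans (each span's end-slope, ×1/EI):
  span AC: point load 38 at a = 7.05: Pab(L + a)/(6LEI) = 183.6/EI
  span AC: point load 169 at a = 2.35: Pab(L + a)/(6LEI) = 583.3/EI
  span CE: point load 44.8 at a = 7.2: Pab(L + b)/(6LEI) = 47.31/EI
  span CE: point load 71 at a = 2: Pab(L + b)/(6LEI) = 248.5/EI
  relative rotation θ_0 = (766.9 + 295.8)/EI = 1063/EI
A unit hogging moment at C produces rotation L₁/(3EI) + L₂/(3EI) = 5.8/EI.
Compatibility: M_C·(L₁+L₂)/(3EI) = θ_0, giving M_C = 183.2 kip·ft (hogging).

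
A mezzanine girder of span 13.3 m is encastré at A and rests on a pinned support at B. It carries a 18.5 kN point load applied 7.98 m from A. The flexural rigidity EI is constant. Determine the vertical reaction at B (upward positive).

R_B = 7.992 kN

Remove the prop at B; the released (primary) structure is a cantilever built in at A.
Free-end deflection of the primary structure under the applied loading (downward +):
  point load 18.5 at a = 7.98: Pa²(3L − a)/(6EI) = 6267/EI
Flexibility coefficient — unit upward force at B: δ_{BB} = L³/(3EI) = 784.2/EI.
The prop prevents deflection at B: R_B = δ_0/δ_{BB} = 6267/784.2 = 7.992 kN.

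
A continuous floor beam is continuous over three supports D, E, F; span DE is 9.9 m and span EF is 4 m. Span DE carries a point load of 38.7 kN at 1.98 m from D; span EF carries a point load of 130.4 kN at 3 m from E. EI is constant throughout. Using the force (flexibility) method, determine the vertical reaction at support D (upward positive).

Insert a hinge at E; M_E is the redundant, and each span becomes simply supported.
Discontinuity in slope at E on the released structure — sum the simple-span end rotations:
  span DE: point load 38.7 at a = 1.98: Pab(L + a)/(6LEI) = 121.4/EI
  span EF: point load 130.4 at a = 3: Pab(L + b)/(6LEI) = 81.5/EI
  relative rotation θ_0 = (121.4 + 81.5)/EI = 202.9/EI
A unit hogging moment at E produces rotation L₁/(3EI) + L₂/(3EI) = 4.633/EI.
Compatibility: M_E·(L₁+L₂)/(3EI) = θ_0, giving M_E = 43.79 kN·m (hogging).
Span DE, ΣM about D with M_E applied at E: R_E^{DE}·9.9 = 76.63 + 43.79, so R_E^{DE} = 12.16 kN and R_D = 38.7 − 12.16 = 26.54 kN.

R_D = 26.54 kN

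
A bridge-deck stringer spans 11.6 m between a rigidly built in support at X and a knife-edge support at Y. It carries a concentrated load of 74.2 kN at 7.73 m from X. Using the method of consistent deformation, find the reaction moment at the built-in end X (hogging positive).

Release the roller at Y. Primary structure: cantilever fixed at X.
Free-end deflection of the primary structure under the applied loading (downward +):
  point load 74.2 at a = 7.73: Pa²(3L − a)/(6EI) = 20003/EI
Flexibility coefficient — unit upward force at Y: δ_{YY} = L³/(3EI) = 520.3/EI.
Compatibility at Y: δ_0 − R_Y·δ_{YY} = 0, so R_Y = 20003/520.3 = 38.45 kN.
Moment equilibrium about X: M_X = Σ(load moments about X) − R_Y·L = 573.6 − 38.45×11.6 = 127.6 kN·m.

M_X = 127.6 kN·m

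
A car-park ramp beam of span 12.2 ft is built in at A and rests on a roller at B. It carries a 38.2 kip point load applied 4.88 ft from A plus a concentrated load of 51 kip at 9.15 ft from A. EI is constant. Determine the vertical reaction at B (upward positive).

Choose R_B as the redundant. The primary structure is the cantilever fixed at A.
Primary-structure tip deflection at B by superposition:
  point load 38.2 at a = 4.88: Pa²(3L − a)/(6EI) = 4809/EI
  point load 51 at a = 9.15: Pa²(3L − a)/(6EI) = 19535/EI
  δ_0 = 24344/EI
Tip deflection under a unit load at B: L³/(3EI) = 605.3/EI.
The prop prevents deflection at B: R_B = δ_0/δ_{BB} = 24344/605.3 = 40.22 kip.

R_B = 40.22 kip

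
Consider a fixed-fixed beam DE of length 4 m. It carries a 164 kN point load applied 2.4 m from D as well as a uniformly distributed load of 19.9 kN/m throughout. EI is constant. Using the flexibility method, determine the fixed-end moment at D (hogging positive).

Take the two fixed-end moments M_D, M_E as redundants; the released structure is the simple span DE.
On the primary (simply-supported) span, the end slopes from the loading are:
  at D: point load 164 at a = 2.4: Pab(L + b)/(6LEI) = 146.9/EI
  at E: point load 164 at a = 2.4: Pab(L + a)/(6LEI) = 167.9/EI
  at D: UDL 19.9: wL³/(24EI) = 53.07/EI
  at E: UDL 19.9: wL³/(24EI) = 53.07/EI
  θ_D0 = 200/EI,  θ_E0 = 221/EI
Flexibility coefficients: a unit moment at one end gives L/(3EI) there and L/(6EI) at the far end, so f₁₁ = f₂₂ = 1.333/EI and f₁₂ = f₂₁ = 0.6667/EI.
Compatibility — zero rotation at each built-in end:
  1.333 M_D + 0.6667 M_E = 200
  0.6667 M_D + 1.333 M_E = 221
Solving the pair gives M_D = 89.51 kN·m and M_E = 121 kN·m (hogging).

M_D = 89.51 kN·m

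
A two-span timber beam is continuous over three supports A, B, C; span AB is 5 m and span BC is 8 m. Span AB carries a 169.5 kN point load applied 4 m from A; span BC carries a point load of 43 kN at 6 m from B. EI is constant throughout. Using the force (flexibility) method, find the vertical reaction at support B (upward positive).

Insert a hinge at B; M_B is the redundant, and each span becomes simply supported.
Discontinuity in slope at B on the released structure — sum the simple-span end rotations:
  span AB: point load 169.5 at a = 4: Pab(L + a)/(6LEI) = 203.4/EI
  span BC: point load 43 at a = 6: Pab(L + b)/(6LEI) = 107.5/EI
  relative rotation θ_0 = (203.4 + 107.5)/EI = 310.9/EI
A unit hogging moment at B produces rotation L₁/(3EI) + L₂/(3EI) = 4.333/EI.
Slope continuity at B: θ_0 = M_B·4.333/EI, so M_B = 310.9/4.333 = 71.75 kN·m (hogging).
Span AB, ΣM about A with M_B applied at B: R_B^{AB}·5 = 678 + 71.75, so R_B^{AB} = 149.9 kN and R_A = 169.5 − 149.9 = 19.55 kN.
Span BC, ΣM about C: R_B^{BC}·8 = 86 + 71.75, so R_B^{BC} = 19.72 kN and R_C = 43 − 19.72 = 23.28 kN.
R_B = 149.9 + 19.72 = 169.7 kN.

R_B = 169.7 kN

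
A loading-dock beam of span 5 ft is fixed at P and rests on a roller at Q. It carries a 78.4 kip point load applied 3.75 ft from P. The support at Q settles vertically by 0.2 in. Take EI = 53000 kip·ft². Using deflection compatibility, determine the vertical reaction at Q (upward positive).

R_Q = 28.41 kip

Choose R_Q as the redundant. The primary structure is the cantilever fixed at P.
Primary-structure tip deflection at Q by superposition:
  point load 78.4 at a = 3.75: Pa²(3L − a)/(6EI) = 2067/EI
Flexibility coefficient — unit upward force at Q: δ_{QQ} = L³/(3EI) = 41.67/EI.
With EI = 53000 kip·ft²: δ_0 = 0.039004 ft and δ_{QQ} = 0.000786 ft/kip.
Compatibility — the beam at Q must follow the support down by 0.01667 ft: δ_0 − R_Q·δ_{QQ} = 0.01667, so R_Q = (0.039004 − 0.01667)/0.000786 = 28.41 kip.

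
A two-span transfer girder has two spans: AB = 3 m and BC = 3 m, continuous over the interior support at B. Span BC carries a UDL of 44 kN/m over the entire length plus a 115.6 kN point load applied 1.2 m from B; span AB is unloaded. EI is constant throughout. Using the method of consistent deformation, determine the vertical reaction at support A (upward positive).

Release continuity at B by inserting a hinge; the redundant is the internal moment M_B. The primary structure is two simply-supported spans AB and BC.
Rotations at B on the released spans (each span's end-slope, ×1/EI):
  span BC: UDL 44: wL³/(24EI) = 49.5/EI
  span BC: point load 115.6 at a = 1.2: Pab(L + b)/(6LEI) = 66.59/EI
  relative rotation θ_0 = (0 + 116.1)/EI = 116.1/EI
A unit hogging moment at B produces rotation L₁/(3EI) + L₂/(3EI) = 2/EI.
Compatibility: M_B·(L₁+L₂)/(3EI) = θ_0, giving M_B = 58.04 kN·m (hogging).
Span AB, ΣM about A with M_B applied at B: R_B^{AB}·3 = 0 + 58.04, so R_B^{AB} = 19.35 kN and R_A = 0 − 19.35 = -19.35 kN.

R_A = -19.35 kN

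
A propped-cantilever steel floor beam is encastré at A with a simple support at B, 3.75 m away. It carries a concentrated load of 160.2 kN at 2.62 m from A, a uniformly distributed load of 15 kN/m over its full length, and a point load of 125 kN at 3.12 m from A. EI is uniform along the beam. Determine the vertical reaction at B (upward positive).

Choose R_B as the redundant. The primary structure is the cantilever fixed at A.
Primary-structure tip deflection at B by superposition:
  point load 160.2 at a = 2.62: Pa²(3L − a)/(6EI) = 1582/EI
  UDL 15: wL⁴/(8EI) = 370.8/EI
  point load 125 at a = 3.12: Pa²(3L − a)/(6EI) = 1649/EI
  δ_0 = 3601/EI
Tip deflection under a unit load at B: L³/(3EI) = 17.58/EI.
Compatibility at B: δ_0 − R_B·δ_{BB} = 0, so R_B = 3601/17.58 = 204.9 kN.

R_B = 204.9 kN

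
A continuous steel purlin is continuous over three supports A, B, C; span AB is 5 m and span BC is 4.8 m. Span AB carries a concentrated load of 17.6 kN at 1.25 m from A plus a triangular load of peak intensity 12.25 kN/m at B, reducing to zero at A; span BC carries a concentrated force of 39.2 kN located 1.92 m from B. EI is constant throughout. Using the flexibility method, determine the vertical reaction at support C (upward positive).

Release continuity at B by inserting a hinge; the redundant is the internal moment M_B. The primary structure is two simply-supported spans AB and BC.
End slopes at the hinge B, treating each span as simply supported:
  span AB: point load 17.6 at a = 1.25: Pab(L + a)/(6LEI) = 17.19/EI
  span AB: triangular load, peak 12.25: w₀L³/(45EI) = 34.03/EI
  span BC: point load 39.2 at a = 1.92: Pab(L + b)/(6LEI) = 57.8/EI
  relative rotation θ_0 = (51.22 + 57.8)/EI = 109/EI
A unit hogging moment at B produces rotation L₁/(3EI) + L₂/(3EI) = 3.267/EI.
Slope continuity at B: θ_0 = M_B·3.267/EI, so M_B = 109/3.267 = 33.37 kN·m (hogging).
Span BC, ΣM about C: R_B^{BC}·4.8 = 112.9 + 33.37, so R_B^{BC} = 30.47 kN and R_C = 39.2 − 30.47 = 8.727 kN.

R_C = 8.727 kN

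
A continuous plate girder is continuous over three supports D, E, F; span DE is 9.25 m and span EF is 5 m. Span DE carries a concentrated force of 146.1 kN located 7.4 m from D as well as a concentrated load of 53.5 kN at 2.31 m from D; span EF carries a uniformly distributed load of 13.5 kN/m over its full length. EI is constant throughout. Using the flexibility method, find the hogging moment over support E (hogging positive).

M_E = 178.7 kN·m

Release continuity at E by inserting a hinge; the redundant is the internal moment M_E. The primary structure is two simply-supported spans DE and EF.
Rotations at E on the released spans (each span's end-slope, ×1/EI):
  span DE: point load 146.1 at a = 7.4: Pab(L + a)/(6LEI) = 600/EI
  span DE: point load 53.5 at a = 2.31: Pab(L + a)/(6LEI) = 178.6/EI
  span EF: UDL 13.5: wL³/(24EI) = 70.31/EI
  relative rotation θ_0 = (778.7 + 70.31)/EI = 849/EI
A unit hogging moment at E produces rotation L₁/(3EI) + L₂/(3EI) = 4.75/EI.
Slope continuity at E: θ_0 = M_E·4.75/EI, so M_E = 849/4.75 = 178.7 kN·m (hogging).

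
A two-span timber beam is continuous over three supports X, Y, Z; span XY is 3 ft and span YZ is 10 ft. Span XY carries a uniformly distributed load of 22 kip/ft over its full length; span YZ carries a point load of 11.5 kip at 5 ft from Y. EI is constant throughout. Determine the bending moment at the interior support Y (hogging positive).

Insert a hinge at Y; M_Y is the redundant, and each span becomes simply supported.
End slopes at the hinge Y, treating each span as simply supported:
  span XY: UDL 22: wL³/(24EI) = 24.75/EI
  span YZ: point load 11.5 at a = 5: Pab(L + b)/(6LEI) = 71.88/EI
  relative rotation θ_0 = (24.75 + 71.88)/EI = 96.62/EI
A unit hogging moment at Y produces rotation L₁/(3EI) + L₂/(3EI) = 4.333/EI.
Compatibility: M_Y·(L₁+L₂)/(3EI) = θ_0, giving M_Y = 22.3 kip·ft (hogging).

M_Y = 22.3 kip·ft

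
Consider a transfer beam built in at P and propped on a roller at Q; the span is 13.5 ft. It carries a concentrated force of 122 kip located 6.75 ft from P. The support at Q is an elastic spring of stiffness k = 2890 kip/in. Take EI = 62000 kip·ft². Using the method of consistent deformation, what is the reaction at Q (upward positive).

Remove the prop at Q; the released (primary) structure is a cantilever built in at P.
Downward deflection at the released point Q due to the loads:
  point load 122 at a = 6.75: Pa²(3L − a)/(6EI) = 31267/EI
Flexibility coefficient — unit upward force at Q: δ_{QQ} = L³/(3EI) = 820.1/EI.
With EI = 62000 kip·ft²: δ_0 = 0.50431 ft and δ_{QQ} = 0.013228 ft/kip.
Compatibility — the spring shortens by R_Q/k under the reaction it provides: δ_0 − R_Q·δ_{QQ} = R_Q/k. With 1/k = 1/(2890×12) ft/kip = 0.000029 ft/kip, R_Q = δ_0 / (δ_{QQ} + 1/k) = 0.50431 / (0.013228 + 0.000029) = 38.04 kip.

R_Q = 38.04 kip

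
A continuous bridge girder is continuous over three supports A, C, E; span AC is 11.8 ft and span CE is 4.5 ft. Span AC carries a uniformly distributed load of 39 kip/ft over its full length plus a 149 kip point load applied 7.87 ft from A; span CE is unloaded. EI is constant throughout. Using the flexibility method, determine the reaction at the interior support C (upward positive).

R_C = 552.7 kip

Take M_C as the redundant. Released structure: two simple spans AC and CE with a hinge at C.
Rotations at C on the released spans (each span's end-slope, ×1/EI):
  span AC: UDL 39: wL³/(24EI) = 2670/EI
  span AC: point load 149 at a = 7.87: Pab(L + a)/(6LEI) = 1280/EI
  relative rotation θ_0 = (3950 + 0)/EI = 3950/EI
A unit hogging moment at C produces rotation L₁/(3EI) + L₂/(3EI) = 5.433/EI.
Compatibility: M_C·(L₁+L₂)/(3EI) = θ_0, giving M_C = 727 kip·ft (hogging).
Span AC, ΣM about A with M_C applied at C: R_C^{AC}·11.8 = 3888 + 727, so R_C^{AC} = 391.1 kip and R_A = 609.2 − 391.1 = 218.1 kip.
Span CE, ΣM about E: R_C^{CE}·4.5 = 0 + 727, so R_C^{CE} = 161.6 kip and R_E = 0 − 161.6 = -161.6 kip.
R_C = 391.1 + 161.6 = 552.7 kip.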